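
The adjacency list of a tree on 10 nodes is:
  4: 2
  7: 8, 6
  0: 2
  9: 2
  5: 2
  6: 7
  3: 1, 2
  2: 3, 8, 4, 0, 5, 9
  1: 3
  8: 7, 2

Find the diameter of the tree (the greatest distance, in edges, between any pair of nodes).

5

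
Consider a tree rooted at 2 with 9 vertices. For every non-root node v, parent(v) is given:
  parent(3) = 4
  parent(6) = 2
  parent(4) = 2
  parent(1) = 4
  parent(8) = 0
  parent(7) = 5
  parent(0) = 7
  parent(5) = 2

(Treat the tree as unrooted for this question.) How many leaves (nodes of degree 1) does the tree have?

4

Exactly 4 nodes have a single neighbour: 1, 3, 6, 8.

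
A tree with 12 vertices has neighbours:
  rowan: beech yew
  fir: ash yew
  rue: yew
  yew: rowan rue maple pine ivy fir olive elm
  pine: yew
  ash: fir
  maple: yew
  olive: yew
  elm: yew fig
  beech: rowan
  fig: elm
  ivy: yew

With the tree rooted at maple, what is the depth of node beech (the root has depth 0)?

3

Climbing from beech to the root: beech–rowan–yew–maple. That's 3 steps.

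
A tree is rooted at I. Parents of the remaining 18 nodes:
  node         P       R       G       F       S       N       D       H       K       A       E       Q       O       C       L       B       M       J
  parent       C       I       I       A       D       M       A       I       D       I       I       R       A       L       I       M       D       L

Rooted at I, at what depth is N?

4

Climbing from N to the root: N → M → D → A → I. That's 4 steps.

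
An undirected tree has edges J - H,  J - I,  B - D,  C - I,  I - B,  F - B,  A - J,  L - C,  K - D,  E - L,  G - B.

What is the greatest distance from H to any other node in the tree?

The node farthest from H is K (E also at distance 5), via H-J-I-B-D-K — 5 edges.

5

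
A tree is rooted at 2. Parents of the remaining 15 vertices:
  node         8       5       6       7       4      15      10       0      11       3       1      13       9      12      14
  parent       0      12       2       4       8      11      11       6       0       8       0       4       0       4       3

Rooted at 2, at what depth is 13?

Climbing from 13 to the root: 13 – 4 – 8 – 0 – 6 – 2. That's 5 steps.

5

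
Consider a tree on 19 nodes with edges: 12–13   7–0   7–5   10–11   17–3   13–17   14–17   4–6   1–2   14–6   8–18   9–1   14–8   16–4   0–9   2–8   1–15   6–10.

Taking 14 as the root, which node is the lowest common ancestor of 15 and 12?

Path 15→root: 15 1 2 8 14; path 12→root: 12 13 17 14.
First common node: 14.

14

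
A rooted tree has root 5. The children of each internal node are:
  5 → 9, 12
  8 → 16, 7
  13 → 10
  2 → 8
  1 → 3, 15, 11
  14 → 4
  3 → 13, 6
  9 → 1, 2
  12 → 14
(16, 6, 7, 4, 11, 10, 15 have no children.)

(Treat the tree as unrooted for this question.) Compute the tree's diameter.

8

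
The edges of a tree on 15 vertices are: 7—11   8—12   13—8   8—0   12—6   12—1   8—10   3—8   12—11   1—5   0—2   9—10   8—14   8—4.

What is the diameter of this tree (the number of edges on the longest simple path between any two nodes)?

Starting from 2, a farthest node is 7 at distance 5.
One longest path: 2 - 0 - 8 - 12 - 11 - 7.
So the diameter is 5.

5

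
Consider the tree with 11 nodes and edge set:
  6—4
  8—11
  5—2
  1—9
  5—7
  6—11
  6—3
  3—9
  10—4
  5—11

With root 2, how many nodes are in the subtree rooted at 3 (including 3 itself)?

3's subtree: {3, 9, 1}, size 3.

3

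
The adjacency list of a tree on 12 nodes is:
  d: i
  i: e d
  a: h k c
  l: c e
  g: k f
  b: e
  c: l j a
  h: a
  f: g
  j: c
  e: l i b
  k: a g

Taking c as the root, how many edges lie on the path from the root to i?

3

Path from c to i: c–l–e–i, which has 3 edges.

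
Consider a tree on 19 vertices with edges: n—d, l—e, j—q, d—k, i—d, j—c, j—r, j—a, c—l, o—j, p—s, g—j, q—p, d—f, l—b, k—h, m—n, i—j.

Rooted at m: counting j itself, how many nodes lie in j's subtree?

12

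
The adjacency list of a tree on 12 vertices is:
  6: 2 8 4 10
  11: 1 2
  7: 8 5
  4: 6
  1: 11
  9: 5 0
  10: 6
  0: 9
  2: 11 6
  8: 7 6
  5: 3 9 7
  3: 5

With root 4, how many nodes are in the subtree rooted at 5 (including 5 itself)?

The subtree rooted at 5 contains: 5, 9, 3, 0 — 4 nodes.

4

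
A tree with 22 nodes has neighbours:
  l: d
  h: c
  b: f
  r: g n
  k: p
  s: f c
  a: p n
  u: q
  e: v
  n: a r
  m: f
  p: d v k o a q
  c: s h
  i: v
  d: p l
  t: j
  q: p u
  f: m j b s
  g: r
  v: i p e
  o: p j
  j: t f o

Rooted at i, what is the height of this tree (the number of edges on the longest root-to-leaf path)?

8

The longest root-to-leaf path is i – v – p – o – j – f – s – c – h (8 edges).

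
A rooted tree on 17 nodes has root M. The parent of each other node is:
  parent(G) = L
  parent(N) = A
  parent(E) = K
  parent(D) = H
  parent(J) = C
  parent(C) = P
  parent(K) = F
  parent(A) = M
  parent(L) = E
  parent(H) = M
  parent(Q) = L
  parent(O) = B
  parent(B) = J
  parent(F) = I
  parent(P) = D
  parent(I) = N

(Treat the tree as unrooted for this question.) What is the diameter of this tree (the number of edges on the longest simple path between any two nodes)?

15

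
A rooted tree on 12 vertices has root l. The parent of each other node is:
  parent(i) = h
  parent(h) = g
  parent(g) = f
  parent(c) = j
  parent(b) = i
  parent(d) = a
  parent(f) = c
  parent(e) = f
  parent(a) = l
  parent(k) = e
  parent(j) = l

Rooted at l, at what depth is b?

7

Climbing from b to the root: b–i–h–g–f–c–j–l. That's 7 steps.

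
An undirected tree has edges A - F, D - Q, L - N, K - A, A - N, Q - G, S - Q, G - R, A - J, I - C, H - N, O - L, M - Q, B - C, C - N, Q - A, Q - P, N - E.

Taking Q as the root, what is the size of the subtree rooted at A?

12

Descendants of A (including itself): A, N, J, F, K, E, C, L, H, B, I, O. That's 12.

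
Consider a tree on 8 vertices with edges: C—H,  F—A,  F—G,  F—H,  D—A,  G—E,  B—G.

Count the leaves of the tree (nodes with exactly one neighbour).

4

Exactly 4 nodes have a single neighbour: B, C, D, E.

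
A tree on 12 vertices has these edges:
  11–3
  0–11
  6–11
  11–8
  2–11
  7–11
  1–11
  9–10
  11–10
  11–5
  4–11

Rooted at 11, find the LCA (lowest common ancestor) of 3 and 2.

Ancestors of 3 (toward the root): 3, 11.
Ancestors of 2: 2, 11.
The deepest node appearing in both lists is 11.

11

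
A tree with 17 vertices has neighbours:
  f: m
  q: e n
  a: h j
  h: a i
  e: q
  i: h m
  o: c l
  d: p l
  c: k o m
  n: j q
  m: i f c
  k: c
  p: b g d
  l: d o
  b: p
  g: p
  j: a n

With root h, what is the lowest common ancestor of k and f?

m

k's ancestor chain is k, c, m, i, h and f's is f, m, i, h; they first meet at m.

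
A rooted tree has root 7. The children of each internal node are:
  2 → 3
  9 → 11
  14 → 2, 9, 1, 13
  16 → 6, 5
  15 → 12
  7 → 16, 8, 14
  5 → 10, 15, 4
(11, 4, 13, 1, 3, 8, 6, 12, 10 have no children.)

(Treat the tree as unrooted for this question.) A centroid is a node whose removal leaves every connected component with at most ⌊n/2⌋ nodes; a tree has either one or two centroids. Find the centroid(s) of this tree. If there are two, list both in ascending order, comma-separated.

7

Delete 7: the remaining components have sizes 7, 7, 1. Max 7 ≤ 8, so 7 is a centroid.
Every other node leaves some component of size > 8, so the centroid is unique.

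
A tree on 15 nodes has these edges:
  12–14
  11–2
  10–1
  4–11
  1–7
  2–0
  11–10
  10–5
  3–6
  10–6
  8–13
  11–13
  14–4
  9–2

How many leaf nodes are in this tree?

Exactly 7 nodes have a single neighbour: 0, 3, 5, 7, 8, 9, 12.

7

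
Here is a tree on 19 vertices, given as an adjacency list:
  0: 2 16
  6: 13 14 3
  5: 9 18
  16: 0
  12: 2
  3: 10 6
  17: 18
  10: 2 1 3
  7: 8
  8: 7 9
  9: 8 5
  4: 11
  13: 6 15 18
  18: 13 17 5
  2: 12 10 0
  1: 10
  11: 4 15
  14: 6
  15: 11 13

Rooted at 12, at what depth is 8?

9

Climbing from 8 to the root: 8 → 9 → 5 → 18 → 13 → 6 → 3 → 10 → 2 → 12. That's 9 steps.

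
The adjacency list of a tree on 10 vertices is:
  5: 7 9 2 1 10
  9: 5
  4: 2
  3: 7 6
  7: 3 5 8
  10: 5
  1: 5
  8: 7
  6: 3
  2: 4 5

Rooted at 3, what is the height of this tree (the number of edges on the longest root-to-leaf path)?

4

4 sits deepest: 3 → 7 → 5 → 2 → 4 — 4 edges from the root.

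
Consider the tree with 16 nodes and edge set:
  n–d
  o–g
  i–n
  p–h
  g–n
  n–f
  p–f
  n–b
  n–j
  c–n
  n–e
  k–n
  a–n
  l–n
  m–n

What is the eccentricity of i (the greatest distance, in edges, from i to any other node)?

4

The node farthest from i is h, via i – n – f – p – h — 4 edges.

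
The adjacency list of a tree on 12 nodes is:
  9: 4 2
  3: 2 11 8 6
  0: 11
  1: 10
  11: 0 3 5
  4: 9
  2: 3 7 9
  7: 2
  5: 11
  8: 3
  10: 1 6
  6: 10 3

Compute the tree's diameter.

A longest path is 4–9–2–3–6–10–1, with 6 edges.

6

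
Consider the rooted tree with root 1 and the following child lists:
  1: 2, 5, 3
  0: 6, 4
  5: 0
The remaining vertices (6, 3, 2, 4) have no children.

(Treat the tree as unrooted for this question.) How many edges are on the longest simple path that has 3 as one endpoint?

4

The node farthest from 3 is 4 (6 also at distance 4), via 3 – 1 – 5 – 0 – 4 — 4 edges.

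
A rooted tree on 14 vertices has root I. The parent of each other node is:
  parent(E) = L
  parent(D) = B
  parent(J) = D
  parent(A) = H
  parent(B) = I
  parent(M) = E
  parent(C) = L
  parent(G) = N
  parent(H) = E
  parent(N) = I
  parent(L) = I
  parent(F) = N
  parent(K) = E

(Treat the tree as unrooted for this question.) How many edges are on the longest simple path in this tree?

7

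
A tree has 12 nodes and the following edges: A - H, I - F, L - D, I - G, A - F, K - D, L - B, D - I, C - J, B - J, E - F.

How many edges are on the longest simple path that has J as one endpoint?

Distances from J peak at 7, attained at H.
J-B-L-D-I-F-A-H

7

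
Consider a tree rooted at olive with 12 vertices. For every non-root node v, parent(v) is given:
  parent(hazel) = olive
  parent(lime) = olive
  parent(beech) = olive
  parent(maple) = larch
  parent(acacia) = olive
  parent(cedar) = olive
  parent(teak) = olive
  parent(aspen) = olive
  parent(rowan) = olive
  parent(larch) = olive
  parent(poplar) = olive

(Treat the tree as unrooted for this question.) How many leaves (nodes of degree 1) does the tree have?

10

Exactly 10 nodes have a single neighbour: acacia, aspen, beech, cedar, hazel, lime, maple, poplar, rowan, teak.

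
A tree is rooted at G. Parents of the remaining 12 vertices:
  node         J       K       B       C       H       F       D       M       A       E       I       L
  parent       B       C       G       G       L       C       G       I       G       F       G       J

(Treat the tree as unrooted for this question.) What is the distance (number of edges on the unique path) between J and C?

Walking from J: J – B – G – C. Length 3.

3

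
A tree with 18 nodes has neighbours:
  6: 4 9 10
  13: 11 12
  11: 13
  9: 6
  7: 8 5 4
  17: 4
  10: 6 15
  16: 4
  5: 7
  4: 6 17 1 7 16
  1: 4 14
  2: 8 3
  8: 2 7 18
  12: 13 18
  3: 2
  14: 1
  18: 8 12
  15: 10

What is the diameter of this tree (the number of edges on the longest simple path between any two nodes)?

9

BFS from 15 reaches 11 last, at distance 9; BFS from 11 confirms no node is farther.
Path: 15-10-6-4-7-8-18-12-13-11.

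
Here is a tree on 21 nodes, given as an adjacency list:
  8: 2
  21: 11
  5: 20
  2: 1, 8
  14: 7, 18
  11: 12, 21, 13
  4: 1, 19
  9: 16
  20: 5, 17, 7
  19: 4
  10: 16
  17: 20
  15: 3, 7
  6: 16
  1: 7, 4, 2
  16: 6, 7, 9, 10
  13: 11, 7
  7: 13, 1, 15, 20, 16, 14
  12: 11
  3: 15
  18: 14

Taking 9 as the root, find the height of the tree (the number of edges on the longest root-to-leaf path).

21 sits deepest: 9 → 16 → 7 → 13 → 11 → 21 — 5 edges from the root.

5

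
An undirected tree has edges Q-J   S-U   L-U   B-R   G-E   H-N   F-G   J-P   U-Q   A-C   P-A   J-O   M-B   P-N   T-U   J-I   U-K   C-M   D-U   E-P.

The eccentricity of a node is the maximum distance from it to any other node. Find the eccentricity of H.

A farthest node from H is R.
The path H–N–P–A–C–M–B–R has 7 edges.

7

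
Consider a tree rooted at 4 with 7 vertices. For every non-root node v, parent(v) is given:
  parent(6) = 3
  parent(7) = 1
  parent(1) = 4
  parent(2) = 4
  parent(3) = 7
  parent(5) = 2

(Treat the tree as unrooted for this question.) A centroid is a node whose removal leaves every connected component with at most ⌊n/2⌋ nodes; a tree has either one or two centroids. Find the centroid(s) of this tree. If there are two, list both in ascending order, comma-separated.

1

If 1 is removed the pieces have sizes 3, 3, all ≤ ⌊7/2⌋ = 3.
No neighbour of 1 does as well, so 1 is the unique centroid.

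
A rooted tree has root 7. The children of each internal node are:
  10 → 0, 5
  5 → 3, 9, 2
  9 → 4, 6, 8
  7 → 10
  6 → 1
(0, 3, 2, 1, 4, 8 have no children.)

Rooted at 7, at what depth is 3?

7 → 10 → 5 → 3 — 3 edges.

3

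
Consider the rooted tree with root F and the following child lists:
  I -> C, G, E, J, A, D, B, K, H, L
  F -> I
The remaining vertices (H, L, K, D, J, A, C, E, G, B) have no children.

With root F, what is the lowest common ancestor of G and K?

Path G→root: G I F; path K→root: K I F.
First common node: I.

I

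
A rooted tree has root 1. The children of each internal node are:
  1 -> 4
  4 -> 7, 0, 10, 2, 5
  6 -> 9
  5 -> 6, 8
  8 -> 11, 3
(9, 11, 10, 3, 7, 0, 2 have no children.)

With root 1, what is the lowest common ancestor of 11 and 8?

Path 11→root: 11 8 5 4 1; path 8→root: 8 5 4 1.
First common node: 8.

8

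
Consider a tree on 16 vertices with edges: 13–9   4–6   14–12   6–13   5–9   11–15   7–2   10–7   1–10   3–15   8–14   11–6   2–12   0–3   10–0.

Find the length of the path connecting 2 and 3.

Walking from 2: 2 - 7 - 10 - 0 - 3. Length 4.

4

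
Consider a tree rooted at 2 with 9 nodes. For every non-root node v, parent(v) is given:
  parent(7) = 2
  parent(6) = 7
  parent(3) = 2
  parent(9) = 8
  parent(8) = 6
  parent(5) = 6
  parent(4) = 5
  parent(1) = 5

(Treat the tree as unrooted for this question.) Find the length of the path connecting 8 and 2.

8 – 6 – 7 – 2: 3 edges.

3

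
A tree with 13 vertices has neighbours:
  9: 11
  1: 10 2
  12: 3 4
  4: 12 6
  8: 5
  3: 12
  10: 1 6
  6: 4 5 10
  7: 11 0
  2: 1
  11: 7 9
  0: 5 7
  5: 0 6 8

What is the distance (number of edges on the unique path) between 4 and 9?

6

Walking from 4: 4 - 6 - 5 - 0 - 7 - 11 - 9. Length 6.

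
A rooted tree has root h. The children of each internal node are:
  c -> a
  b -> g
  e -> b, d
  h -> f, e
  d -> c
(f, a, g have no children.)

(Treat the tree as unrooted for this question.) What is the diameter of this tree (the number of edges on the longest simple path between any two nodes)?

BFS from a reaches f last, at distance 5; BFS from f confirms no node is farther.
Path: a-c-d-e-h-f.

5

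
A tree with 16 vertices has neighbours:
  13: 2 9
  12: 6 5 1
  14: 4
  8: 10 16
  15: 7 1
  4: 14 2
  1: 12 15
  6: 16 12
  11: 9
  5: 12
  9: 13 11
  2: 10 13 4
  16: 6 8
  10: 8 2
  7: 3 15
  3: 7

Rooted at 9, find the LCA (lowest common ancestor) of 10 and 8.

10's ancestor chain is 10, 2, 13, 9 and 8's is 8, 10, 2, 13, 9; they first meet at 10.

10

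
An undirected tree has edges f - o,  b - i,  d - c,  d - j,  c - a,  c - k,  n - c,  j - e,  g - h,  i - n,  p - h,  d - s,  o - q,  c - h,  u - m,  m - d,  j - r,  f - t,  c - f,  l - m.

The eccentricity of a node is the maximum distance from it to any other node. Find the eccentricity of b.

Distances from b peak at 6, attained at l (r, u, e, q also at distance 6).
b – i – n – c – d – m – l

6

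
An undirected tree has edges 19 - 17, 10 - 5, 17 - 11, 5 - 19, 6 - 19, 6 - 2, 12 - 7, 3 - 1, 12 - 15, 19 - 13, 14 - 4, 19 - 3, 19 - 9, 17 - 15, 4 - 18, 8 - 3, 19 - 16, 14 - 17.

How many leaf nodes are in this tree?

Degree-1 nodes: 1, 2, 7, 8, 9, 10, 11, 13, 16, 18 — 10 of them.

10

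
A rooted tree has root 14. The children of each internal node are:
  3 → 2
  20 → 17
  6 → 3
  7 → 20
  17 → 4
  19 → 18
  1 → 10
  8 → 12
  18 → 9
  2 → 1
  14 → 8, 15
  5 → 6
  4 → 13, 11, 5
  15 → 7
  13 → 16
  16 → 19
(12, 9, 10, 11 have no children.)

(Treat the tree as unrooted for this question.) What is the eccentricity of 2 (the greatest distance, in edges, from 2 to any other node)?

The node farthest from 2 is 12, via 2 – 3 – 6 – 5 – 4 – 17 – 20 – 7 – 15 – 14 – 8 – 12 — 11 edges.

11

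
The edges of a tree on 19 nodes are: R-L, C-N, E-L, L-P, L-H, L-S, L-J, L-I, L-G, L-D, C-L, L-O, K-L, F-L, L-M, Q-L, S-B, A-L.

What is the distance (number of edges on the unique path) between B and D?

B–S–L–D: 3 edges.

3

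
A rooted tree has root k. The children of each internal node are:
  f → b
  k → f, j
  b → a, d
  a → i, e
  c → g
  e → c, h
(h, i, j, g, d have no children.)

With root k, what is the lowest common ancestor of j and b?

k

Ancestors of j (toward the root): j, k.
Ancestors of b: b, f, k.
The deepest node appearing in both lists is k.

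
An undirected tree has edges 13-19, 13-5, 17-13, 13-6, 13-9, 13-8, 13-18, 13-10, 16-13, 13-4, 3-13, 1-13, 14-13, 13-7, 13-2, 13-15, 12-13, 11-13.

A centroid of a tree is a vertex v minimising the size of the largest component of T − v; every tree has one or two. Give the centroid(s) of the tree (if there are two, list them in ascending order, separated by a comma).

13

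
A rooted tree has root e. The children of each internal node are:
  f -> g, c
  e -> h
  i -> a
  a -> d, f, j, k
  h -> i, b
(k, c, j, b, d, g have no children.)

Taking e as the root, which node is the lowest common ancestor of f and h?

h

Path f→root: f a i h e; path h→root: h e.
First common node: h.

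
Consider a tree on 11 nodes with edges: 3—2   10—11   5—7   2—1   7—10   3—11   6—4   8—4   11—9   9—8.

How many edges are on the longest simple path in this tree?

BFS from 6 reaches 1 last, at distance 7; BFS from 1 confirms no node is farther.
Path: 6-4-8-9-11-3-2-1.

7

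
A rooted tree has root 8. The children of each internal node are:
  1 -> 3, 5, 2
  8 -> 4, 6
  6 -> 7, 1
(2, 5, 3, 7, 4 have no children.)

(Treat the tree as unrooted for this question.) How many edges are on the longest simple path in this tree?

BFS from 5 reaches 4 last, at distance 4; BFS from 4 confirms no node is farther.
Path: 5 - 1 - 6 - 8 - 4.

4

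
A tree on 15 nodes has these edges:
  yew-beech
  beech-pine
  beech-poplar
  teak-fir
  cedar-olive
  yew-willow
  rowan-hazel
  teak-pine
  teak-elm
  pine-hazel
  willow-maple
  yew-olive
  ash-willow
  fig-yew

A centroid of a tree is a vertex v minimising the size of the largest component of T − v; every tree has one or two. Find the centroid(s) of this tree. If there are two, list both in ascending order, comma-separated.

beech

Removing beech splits the tree into components of sizes 7, 6, 1; the largest is 7 ≤ ⌊15/2⌋ = 7.
Every other node leaves some component of size > 7, so the centroid is unique.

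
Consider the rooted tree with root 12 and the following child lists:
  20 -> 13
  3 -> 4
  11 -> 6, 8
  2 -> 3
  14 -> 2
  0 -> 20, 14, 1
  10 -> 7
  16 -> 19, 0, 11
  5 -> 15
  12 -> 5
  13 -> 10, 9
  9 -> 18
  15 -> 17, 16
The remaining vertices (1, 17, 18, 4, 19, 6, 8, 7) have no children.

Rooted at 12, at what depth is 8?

Path from 12 to 8: 12 → 5 → 15 → 16 → 11 → 8, which has 5 edges.

5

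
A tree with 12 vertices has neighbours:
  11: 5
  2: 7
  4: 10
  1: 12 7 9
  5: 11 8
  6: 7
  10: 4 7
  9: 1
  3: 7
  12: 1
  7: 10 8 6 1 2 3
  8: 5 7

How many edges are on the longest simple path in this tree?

5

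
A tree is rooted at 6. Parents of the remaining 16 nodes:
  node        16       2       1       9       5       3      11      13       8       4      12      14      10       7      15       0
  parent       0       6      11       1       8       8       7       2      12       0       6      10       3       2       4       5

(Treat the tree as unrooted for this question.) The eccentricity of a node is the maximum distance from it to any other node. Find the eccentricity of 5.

8

A farthest node from 5 is 9.
The path 5 – 8 – 12 – 6 – 2 – 7 – 11 – 1 – 9 has 8 edges.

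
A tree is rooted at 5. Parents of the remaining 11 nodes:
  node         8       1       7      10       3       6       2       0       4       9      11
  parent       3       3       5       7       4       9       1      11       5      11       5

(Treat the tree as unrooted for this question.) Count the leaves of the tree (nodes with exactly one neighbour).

5

Degree-1 nodes: 0, 2, 6, 8, 10 — 5 of them.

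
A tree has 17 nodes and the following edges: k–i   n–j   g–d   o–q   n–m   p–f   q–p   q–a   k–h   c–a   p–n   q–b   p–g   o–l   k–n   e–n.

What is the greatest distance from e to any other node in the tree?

5

A farthest node from e is c (l also at distance 5).
The path e–n–p–q–a–c has 5 edges.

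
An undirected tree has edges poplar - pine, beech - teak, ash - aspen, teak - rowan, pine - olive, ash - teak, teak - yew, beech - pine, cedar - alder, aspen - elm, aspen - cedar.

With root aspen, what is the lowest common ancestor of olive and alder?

aspen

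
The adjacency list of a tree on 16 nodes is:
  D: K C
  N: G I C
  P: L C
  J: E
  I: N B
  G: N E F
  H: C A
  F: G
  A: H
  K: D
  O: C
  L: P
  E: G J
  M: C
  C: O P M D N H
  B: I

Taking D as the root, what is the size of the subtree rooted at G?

Descendants of G (including itself): G, E, F, J. That's 4.

4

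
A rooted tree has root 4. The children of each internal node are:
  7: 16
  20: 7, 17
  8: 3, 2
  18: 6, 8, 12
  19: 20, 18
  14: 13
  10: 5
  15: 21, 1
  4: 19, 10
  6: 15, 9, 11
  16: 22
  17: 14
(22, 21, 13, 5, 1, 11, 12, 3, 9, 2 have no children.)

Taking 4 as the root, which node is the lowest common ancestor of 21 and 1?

21's ancestor chain is 21, 15, 6, 18, 19, 4 and 1's is 1, 15, 6, 18, 19, 4; they first meet at 15.

15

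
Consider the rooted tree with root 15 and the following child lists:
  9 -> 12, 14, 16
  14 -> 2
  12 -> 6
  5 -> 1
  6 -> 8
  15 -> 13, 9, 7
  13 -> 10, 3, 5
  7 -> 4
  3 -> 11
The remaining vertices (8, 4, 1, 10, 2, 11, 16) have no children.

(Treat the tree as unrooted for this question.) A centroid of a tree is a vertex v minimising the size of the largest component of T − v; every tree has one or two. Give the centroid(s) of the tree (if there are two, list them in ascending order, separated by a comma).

15

Removing 15 splits the tree into components of sizes 7, 6, 2; the largest is 7 ≤ ⌊16/2⌋ = 8.
Every other node leaves some component of size > 8, so the centroid is unique.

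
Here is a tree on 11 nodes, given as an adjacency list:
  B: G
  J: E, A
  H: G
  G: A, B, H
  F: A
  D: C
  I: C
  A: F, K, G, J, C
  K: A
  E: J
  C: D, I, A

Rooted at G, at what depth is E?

3

Climbing from E to the root: E–J–A–G. That's 3 steps.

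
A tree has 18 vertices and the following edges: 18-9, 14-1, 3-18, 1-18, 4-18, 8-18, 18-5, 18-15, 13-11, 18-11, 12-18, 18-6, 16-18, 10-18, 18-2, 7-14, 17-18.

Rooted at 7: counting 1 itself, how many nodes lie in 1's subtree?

16

The subtree rooted at 1 contains: 1, 18, 11, 16, 5, 12, 6, 8, 4, 2, 17, 3, 15, 9, 10, 13 — 16 nodes.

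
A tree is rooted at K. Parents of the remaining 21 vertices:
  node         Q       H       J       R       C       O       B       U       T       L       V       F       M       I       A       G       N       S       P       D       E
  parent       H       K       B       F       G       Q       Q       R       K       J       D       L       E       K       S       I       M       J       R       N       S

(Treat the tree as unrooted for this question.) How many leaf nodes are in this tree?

7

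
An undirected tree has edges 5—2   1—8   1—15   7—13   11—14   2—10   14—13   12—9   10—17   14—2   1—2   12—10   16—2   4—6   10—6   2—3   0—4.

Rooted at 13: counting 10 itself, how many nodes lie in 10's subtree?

7

Descendants of 10 (including itself): 10, 6, 12, 17, 4, 9, 0. That's 7.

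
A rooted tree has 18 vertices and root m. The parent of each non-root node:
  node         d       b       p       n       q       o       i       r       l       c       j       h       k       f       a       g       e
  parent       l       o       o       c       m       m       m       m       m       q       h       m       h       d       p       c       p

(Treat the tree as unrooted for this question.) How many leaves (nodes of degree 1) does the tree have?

10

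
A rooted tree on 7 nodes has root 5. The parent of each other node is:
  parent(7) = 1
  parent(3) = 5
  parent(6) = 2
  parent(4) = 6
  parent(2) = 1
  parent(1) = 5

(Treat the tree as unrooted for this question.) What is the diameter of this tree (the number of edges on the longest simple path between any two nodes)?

5

A longest path is 3 - 5 - 1 - 2 - 6 - 4, with 5 edges.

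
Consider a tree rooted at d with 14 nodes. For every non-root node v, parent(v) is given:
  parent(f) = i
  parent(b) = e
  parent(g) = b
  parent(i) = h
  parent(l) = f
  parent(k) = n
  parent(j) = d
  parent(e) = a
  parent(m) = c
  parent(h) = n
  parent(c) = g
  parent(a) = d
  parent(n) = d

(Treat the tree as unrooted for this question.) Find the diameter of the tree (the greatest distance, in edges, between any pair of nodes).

A longest path is l–f–i–h–n–d–a–e–b–g–c–m, with 11 edges.

11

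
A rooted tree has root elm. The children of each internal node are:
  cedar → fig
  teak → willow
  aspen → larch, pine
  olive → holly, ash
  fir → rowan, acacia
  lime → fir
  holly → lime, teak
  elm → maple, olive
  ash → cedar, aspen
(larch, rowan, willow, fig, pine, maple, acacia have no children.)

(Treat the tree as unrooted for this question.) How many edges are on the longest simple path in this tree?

7

A longest path is fig – cedar – ash – olive – holly – lime – fir – rowan, with 7 edges.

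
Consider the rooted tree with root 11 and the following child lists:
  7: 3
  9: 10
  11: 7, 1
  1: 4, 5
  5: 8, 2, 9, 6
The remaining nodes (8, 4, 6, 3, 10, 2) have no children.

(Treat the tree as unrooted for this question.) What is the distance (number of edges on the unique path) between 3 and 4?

4

Walking from 3: 3 - 7 - 11 - 1 - 4. Length 4.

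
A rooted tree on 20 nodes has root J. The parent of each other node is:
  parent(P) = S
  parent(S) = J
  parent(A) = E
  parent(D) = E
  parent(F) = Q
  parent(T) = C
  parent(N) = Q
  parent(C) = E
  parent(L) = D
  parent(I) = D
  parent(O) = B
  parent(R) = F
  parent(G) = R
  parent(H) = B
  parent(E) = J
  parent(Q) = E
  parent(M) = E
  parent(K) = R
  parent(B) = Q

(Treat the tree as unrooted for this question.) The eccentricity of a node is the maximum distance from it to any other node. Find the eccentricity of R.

6

A farthest node from R is P.
The path R – F – Q – E – J – S – P has 6 edges.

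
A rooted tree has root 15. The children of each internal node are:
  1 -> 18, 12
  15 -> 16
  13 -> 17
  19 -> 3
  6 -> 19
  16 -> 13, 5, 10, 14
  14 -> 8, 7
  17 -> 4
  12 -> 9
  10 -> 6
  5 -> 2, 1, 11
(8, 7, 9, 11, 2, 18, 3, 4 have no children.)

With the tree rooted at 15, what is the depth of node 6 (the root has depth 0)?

3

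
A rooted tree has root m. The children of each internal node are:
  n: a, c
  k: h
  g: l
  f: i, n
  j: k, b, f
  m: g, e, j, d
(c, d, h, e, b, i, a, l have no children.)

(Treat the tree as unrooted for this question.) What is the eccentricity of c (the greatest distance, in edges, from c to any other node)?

A farthest node from c is l.
The path c–n–f–j–m–g–l has 6 edges.

6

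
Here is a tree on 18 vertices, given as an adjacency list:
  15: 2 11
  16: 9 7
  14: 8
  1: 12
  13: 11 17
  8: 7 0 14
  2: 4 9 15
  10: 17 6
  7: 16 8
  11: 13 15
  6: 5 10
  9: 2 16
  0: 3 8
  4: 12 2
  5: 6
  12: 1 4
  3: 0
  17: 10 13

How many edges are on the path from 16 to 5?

16 - 9 - 2 - 15 - 11 - 13 - 17 - 10 - 6 - 5: 9 edges.

9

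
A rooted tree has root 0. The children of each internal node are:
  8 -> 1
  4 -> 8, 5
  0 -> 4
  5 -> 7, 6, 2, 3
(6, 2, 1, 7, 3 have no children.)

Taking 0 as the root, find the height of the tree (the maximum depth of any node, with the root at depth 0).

A deepest node is 6, reached by 0 – 4 – 5 – 6.
That path has 3 edges, so the height is 3.

3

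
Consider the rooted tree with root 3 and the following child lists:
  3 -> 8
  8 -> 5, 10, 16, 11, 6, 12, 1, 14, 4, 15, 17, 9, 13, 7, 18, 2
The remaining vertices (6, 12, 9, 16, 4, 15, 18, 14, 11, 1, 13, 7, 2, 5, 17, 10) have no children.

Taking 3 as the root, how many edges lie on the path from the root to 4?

Path from 3 to 4: 3 → 8 → 4, which has 2 edges.

2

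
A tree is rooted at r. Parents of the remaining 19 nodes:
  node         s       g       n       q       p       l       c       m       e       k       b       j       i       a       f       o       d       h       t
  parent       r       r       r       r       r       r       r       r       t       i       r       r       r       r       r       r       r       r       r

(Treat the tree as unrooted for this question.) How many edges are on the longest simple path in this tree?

A longest path is e-t-r-i-k, with 4 edges.

4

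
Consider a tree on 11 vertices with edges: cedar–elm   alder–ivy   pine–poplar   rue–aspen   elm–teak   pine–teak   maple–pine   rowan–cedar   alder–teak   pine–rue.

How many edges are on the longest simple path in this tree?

BFS from aspen reaches rowan last, at distance 6; BFS from rowan confirms no node is farther.
Path: aspen–rue–pine–teak–elm–cedar–rowan.

6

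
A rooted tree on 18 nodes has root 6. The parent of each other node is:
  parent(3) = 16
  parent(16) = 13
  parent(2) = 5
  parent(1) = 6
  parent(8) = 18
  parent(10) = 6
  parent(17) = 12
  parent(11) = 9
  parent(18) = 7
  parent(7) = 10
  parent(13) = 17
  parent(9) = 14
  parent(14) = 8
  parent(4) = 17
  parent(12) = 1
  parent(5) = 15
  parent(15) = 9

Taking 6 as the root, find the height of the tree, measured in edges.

9

A deepest node is 2, reached by 6–10–7–18–8–14–9–15–5–2.
That path has 9 edges, so the height is 9.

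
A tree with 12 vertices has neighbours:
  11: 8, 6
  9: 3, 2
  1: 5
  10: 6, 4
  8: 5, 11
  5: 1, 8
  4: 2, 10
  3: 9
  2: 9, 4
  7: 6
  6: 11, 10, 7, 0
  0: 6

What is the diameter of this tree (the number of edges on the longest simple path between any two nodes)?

BFS from 1 reaches 3 last, at distance 9; BFS from 3 confirms no node is farther.
Path: 1 – 5 – 8 – 11 – 6 – 10 – 4 – 2 – 9 – 3.

9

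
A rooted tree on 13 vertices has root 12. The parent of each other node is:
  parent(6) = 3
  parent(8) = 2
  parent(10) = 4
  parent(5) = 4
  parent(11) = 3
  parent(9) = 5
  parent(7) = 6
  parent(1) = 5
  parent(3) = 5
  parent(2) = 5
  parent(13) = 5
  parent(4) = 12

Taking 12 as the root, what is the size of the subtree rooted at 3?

4

The subtree rooted at 3 contains: 3, 6, 11, 7 — 4 nodes.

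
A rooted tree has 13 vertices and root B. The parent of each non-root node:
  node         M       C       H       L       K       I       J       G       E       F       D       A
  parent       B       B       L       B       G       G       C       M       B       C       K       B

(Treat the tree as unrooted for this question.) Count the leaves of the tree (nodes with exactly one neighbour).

7

Degree-1 nodes: A, D, E, F, H, I, J — 7 of them.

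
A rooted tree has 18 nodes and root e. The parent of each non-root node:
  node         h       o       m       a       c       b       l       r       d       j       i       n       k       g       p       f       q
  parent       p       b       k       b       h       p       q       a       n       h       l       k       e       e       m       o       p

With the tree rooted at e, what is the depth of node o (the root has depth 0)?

e – k – m – p – b – o — 5 edges.

5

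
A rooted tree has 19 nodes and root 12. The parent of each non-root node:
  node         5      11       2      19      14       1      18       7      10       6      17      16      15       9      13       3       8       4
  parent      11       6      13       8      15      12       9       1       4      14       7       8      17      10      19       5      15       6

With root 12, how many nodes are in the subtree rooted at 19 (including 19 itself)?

19's subtree: {19, 13, 2}, size 3.

3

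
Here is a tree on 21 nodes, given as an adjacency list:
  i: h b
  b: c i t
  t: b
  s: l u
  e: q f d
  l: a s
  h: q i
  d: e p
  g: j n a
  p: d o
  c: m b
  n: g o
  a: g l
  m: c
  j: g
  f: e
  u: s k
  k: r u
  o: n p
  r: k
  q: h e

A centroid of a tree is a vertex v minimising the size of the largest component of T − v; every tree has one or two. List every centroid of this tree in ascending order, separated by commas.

Removing p splits the tree into components of sizes 10, 10; the largest is 10 ≤ ⌊21/2⌋ = 10.
No neighbour of p does as well, so p is the unique centroid.

p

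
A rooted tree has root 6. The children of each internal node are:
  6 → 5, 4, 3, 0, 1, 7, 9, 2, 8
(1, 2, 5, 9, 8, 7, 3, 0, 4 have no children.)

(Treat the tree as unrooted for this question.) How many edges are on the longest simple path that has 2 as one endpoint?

2

A farthest node from 2 is 0 (3, 7, 8, 9, 1, 4, 5 also at distance 2).
The path 2–6–0 has 2 edges.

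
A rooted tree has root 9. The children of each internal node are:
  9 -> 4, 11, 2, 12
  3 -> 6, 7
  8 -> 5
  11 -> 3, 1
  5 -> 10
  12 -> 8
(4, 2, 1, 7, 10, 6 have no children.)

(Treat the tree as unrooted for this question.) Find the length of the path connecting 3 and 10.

6

Walking from 3: 3 – 11 – 9 – 12 – 8 – 5 – 10. Length 6.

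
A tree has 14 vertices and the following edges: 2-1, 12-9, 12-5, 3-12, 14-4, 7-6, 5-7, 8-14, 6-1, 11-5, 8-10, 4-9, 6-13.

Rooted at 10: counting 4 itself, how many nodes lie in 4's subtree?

4's subtree: {4, 9, 12, 5, 3, 7, 11, 6, 1, 13, 2}, size 11.

11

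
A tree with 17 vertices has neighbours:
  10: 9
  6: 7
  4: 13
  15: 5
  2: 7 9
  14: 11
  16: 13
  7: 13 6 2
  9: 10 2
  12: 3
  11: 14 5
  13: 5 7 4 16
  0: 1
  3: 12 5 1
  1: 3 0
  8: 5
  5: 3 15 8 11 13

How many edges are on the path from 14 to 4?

4

14 – 11 – 5 – 13 – 4: 4 edges.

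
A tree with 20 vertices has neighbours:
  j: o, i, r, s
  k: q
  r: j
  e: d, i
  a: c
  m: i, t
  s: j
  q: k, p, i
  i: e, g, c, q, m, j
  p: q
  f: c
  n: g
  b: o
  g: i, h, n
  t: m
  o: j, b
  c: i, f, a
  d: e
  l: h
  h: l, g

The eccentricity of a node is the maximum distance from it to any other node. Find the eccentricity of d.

Distances from d peak at 5, attained at l (b also at distance 5).
d – e – i – g – h – l

5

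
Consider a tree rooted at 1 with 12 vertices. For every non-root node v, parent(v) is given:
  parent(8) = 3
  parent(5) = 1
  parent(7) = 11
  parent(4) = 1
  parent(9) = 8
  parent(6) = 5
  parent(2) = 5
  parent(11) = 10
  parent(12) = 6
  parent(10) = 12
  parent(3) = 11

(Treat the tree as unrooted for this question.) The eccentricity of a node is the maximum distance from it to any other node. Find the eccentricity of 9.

9

A farthest node from 9 is 4.
The path 9–8–3–11–10–12–6–5–1–4 has 9 edges.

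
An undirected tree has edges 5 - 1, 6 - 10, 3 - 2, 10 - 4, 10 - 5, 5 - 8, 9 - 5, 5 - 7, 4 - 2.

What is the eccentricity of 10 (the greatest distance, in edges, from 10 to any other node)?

3

The node farthest from 10 is 3, via 10–4–2–3 — 3 edges.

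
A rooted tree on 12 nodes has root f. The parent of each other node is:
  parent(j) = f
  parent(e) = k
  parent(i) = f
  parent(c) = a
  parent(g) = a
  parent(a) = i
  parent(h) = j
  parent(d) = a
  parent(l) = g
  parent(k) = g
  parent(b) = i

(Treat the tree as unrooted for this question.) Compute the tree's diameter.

7

Starting from h, a farthest node is e at distance 7.
One longest path: h-j-f-i-a-g-k-e.
So the diameter is 7.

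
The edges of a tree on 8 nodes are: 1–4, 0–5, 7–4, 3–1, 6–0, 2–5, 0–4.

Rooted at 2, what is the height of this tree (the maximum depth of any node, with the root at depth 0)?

5

3 sits deepest: 2-5-0-4-1-3 — 5 edges from the root.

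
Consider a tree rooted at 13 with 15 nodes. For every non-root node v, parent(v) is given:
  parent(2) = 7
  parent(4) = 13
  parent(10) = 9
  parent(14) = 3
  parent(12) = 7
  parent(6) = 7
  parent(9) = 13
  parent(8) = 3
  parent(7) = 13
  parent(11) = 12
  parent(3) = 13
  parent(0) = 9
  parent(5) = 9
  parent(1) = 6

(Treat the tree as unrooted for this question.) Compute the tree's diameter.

5

Starting from 1, a farthest node is 0 at distance 5.
One longest path: 1 – 6 – 7 – 13 – 9 – 0.
So the diameter is 5.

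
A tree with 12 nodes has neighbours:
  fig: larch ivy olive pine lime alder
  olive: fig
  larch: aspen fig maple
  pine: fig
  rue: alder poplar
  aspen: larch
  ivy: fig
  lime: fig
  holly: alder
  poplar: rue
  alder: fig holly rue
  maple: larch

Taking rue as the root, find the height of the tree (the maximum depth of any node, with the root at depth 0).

aspen sits deepest: rue–alder–fig–larch–aspen — 4 edges from the root.

4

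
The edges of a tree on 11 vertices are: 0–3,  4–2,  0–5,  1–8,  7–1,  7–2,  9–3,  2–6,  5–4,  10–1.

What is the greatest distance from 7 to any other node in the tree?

A farthest node from 7 is 9.
The path 7–2–4–5–0–3–9 has 6 edges.

6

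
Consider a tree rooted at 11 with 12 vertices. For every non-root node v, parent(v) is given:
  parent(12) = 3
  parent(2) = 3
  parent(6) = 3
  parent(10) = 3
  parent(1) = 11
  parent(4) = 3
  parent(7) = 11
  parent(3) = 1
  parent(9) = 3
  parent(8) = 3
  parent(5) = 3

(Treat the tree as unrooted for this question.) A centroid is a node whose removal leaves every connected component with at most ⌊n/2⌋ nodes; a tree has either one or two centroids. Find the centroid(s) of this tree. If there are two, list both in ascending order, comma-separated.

3

If 3 is removed the pieces have sizes 3, 1, 1, 1, 1, 1, 1, 1, 1, all ≤ ⌊12/2⌋ = 6.
No neighbour of 3 does as well, so 3 is the unique centroid.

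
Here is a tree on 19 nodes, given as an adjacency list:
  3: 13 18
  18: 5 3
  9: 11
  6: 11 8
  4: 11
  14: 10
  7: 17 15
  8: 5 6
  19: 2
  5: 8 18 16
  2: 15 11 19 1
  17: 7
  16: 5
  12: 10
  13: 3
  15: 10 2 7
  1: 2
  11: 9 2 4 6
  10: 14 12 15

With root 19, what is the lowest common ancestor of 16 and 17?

2

Ancestors of 16 (toward the root): 16, 5, 8, 6, 11, 2, 19.
Ancestors of 17: 17, 7, 15, 2, 19.
The deepest node appearing in both lists is 2.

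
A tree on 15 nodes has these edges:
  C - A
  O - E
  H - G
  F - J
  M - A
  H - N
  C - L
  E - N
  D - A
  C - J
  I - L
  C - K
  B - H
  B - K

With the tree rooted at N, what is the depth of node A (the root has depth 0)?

Climbing from A to the root: A → C → K → B → H → N. That's 5 steps.

5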